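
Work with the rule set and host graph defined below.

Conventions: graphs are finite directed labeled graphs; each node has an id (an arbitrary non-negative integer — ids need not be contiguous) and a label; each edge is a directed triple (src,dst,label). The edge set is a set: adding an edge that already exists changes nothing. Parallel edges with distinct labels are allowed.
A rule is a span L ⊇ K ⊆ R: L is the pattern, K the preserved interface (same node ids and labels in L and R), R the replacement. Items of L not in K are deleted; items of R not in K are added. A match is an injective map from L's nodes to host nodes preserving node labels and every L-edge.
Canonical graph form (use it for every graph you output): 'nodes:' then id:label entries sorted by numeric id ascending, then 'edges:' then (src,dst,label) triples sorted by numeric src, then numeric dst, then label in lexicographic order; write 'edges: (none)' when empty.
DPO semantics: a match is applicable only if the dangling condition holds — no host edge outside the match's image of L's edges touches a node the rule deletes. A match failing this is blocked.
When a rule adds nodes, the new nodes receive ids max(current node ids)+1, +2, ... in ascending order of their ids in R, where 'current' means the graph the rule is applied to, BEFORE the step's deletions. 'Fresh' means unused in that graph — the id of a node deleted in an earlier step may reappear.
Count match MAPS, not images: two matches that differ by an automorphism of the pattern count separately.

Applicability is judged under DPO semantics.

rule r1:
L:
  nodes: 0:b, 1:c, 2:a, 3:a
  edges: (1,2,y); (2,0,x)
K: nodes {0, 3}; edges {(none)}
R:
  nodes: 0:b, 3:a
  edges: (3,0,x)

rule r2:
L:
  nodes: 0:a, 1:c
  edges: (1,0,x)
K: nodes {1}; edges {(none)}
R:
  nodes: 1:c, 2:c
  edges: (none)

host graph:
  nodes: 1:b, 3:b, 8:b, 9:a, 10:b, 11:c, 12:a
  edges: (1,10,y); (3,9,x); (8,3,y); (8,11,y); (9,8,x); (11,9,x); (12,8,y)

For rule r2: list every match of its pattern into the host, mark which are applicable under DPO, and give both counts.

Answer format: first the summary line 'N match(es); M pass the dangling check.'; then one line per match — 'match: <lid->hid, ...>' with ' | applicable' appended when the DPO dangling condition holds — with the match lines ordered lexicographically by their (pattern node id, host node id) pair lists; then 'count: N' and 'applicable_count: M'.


1 match(es); 0 pass the dangling check.
match: 0->9, 1->11
count: 1
applicable_count: 0


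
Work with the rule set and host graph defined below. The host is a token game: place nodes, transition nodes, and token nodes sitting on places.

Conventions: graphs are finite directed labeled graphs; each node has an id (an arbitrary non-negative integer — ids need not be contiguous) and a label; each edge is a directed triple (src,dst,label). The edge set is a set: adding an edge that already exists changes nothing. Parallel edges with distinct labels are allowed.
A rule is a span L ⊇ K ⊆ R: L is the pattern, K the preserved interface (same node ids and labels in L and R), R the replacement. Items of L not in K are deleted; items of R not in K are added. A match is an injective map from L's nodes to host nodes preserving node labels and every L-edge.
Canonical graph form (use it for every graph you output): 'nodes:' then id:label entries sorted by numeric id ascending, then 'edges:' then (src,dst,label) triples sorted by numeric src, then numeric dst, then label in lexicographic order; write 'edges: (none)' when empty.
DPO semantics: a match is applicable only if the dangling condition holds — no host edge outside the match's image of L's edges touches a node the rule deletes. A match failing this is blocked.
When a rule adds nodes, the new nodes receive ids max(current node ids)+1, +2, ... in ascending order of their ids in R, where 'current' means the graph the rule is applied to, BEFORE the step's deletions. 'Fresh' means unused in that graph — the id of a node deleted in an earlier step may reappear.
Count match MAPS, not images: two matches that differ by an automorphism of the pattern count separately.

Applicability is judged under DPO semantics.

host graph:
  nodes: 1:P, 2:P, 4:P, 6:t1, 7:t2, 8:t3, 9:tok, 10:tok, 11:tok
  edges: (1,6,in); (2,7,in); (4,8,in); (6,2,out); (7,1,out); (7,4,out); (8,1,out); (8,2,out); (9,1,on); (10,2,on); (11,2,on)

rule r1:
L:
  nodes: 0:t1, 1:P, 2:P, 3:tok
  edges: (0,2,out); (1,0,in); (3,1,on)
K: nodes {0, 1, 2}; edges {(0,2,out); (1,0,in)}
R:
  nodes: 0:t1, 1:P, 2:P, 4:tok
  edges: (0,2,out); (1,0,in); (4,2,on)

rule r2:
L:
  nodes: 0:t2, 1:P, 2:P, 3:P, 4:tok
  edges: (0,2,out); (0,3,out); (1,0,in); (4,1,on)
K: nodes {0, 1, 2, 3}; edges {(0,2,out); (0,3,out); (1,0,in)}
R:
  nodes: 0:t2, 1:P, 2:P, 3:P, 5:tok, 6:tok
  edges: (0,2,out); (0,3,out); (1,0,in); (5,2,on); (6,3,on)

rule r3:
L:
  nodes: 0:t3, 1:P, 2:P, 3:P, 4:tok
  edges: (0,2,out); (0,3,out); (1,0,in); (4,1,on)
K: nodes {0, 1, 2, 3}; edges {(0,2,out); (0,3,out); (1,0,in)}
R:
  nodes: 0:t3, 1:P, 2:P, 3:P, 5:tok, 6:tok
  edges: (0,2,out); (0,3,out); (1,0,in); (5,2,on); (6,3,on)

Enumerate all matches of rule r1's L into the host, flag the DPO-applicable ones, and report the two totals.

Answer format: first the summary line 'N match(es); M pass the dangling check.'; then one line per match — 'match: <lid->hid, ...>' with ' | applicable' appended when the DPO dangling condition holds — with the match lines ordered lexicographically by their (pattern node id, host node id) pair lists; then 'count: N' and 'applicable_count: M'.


1 match(es); 1 pass the dangling check.
match: 0->6, 1->1, 2->2, 3->9 | applicable
count: 1
applicable_count: 1


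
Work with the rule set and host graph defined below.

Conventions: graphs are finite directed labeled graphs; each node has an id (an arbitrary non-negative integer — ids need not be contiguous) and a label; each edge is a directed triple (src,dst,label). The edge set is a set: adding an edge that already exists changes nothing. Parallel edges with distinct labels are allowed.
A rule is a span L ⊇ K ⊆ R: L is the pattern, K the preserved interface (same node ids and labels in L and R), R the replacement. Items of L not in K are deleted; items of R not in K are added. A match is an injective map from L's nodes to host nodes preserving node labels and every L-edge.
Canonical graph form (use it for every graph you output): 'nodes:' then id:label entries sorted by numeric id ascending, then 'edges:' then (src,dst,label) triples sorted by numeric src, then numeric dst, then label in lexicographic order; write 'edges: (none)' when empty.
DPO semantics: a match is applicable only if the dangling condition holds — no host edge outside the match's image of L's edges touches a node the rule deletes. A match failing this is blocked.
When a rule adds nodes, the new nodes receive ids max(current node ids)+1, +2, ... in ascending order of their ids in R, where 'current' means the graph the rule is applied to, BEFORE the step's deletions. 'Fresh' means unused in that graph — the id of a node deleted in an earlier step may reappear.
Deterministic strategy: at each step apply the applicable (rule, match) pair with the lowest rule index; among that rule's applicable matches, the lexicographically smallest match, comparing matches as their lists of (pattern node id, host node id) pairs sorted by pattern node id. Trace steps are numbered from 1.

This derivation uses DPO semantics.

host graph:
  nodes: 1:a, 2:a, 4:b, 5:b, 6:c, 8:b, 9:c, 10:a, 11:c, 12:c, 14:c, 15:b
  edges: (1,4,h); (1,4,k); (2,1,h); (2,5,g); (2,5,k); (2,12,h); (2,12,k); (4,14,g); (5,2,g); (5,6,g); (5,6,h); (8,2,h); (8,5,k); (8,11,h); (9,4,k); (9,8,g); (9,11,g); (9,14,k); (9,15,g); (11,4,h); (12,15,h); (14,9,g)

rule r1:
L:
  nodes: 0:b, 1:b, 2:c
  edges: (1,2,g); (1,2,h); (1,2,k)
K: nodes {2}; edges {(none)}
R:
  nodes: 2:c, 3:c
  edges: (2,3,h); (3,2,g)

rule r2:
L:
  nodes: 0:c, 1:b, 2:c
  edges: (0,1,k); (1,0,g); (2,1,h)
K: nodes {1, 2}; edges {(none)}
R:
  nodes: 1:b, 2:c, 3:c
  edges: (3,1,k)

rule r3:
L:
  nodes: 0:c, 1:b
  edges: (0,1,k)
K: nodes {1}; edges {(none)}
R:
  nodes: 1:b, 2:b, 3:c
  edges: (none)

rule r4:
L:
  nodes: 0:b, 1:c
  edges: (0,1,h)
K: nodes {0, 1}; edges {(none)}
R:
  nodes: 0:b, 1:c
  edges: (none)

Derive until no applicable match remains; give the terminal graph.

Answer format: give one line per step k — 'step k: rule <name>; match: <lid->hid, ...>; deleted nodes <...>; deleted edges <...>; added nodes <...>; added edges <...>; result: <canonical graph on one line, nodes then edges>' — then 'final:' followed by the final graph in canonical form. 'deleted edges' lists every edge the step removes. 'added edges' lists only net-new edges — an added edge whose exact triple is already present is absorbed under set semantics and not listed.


step 1: rule r4; match: 0->5, 1->6; deleted nodes (none); deleted edges (5,6,h); added nodes (none); added edges (none); result: nodes: 1:a, 2:a, 4:b, 5:b, 6:c, 8:b, 9:c, 10:a, 11:c, 12:c, 14:c, 15:b edges: (1,4,h); (1,4,k); (2,1,h); (2,5,g); (2,5,k); (2,12,h); (2,12,k); (4,14,g); (5,2,g); (5,6,g); (8,2,h); (8,5,k); (8,11,h); (9,4,k); (9,8,g); (9,11,g); (9,14,k); (9,15,g); (11,4,h); (12,15,h); (14,9,g)
step 2: rule r4; match: 0->8, 1->11; deleted nodes (none); deleted edges (8,11,h); added nodes (none); added edges (none); result: nodes: 1:a, 2:a, 4:b, 5:b, 6:c, 8:b, 9:c, 10:a, 11:c, 12:c, 14:c, 15:b edges: (1,4,h); (1,4,k); (2,1,h); (2,5,g); (2,5,k); (2,12,h); (2,12,k); (4,14,g); (5,2,g); (5,6,g); (8,2,h); (8,5,k); (9,4,k); (9,8,g); (9,11,g); (9,14,k); (9,15,g); (11,4,h); (12,15,h); (14,9,g)
final:
nodes: 1:a, 2:a, 4:b, 5:b, 6:c, 8:b, 9:c, 10:a, 11:c, 12:c, 14:c, 15:b
edges: (1,4,h); (1,4,k); (2,1,h); (2,5,g); (2,5,k); (2,12,h); (2,12,k); (4,14,g); (5,2,g); (5,6,g); (8,2,h); (8,5,k); (9,4,k); (9,8,g); (9,11,g); (9,14,k); (9,15,g); (11,4,h); (12,15,h); (14,9,g)


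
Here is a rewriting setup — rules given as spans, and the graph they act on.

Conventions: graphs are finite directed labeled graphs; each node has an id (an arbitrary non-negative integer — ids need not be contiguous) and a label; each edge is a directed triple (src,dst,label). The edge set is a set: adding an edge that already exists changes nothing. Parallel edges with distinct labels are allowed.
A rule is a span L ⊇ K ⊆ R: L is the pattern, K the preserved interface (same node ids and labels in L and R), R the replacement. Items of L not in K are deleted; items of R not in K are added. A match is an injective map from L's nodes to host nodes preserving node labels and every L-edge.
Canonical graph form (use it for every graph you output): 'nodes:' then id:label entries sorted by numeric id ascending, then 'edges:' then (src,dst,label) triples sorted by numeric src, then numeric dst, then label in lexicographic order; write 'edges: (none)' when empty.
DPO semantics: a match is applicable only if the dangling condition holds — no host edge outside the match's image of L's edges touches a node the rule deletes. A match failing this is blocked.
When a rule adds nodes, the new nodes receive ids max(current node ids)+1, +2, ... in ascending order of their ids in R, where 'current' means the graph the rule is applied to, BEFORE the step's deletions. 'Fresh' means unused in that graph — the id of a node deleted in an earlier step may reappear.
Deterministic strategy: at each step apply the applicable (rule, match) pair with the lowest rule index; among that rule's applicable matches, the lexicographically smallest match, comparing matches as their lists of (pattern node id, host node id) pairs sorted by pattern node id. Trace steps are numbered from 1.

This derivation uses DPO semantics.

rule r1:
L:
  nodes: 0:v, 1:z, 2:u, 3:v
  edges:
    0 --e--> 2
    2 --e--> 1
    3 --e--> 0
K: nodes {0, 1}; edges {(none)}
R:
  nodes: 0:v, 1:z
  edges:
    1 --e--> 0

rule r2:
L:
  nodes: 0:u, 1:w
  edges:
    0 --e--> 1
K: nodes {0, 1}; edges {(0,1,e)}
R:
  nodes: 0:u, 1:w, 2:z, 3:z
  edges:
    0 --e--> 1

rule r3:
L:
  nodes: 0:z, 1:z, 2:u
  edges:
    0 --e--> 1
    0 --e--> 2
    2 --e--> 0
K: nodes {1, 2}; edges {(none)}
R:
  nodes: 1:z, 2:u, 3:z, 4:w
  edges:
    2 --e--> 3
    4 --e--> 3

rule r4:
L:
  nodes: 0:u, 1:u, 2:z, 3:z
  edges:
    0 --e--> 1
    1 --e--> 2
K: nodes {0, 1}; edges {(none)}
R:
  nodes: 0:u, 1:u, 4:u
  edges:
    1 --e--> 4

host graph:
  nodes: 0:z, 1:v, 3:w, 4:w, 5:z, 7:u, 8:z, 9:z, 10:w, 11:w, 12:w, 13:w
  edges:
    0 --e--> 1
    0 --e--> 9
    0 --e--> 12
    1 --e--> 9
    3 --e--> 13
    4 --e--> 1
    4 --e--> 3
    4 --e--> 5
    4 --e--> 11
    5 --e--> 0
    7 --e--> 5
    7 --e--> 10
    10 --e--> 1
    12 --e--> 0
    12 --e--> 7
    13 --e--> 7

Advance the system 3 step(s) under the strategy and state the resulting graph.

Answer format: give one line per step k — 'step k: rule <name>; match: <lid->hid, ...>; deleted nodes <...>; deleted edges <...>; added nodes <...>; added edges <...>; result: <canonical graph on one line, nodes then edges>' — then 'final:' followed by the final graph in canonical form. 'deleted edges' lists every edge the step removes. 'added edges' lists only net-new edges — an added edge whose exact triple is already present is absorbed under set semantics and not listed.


step 1: rule r2; match: 0->7, 1->10; deleted nodes (none); deleted edges (none); added nodes 14, 15; added edges (none); result: nodes: 0:z, 1:v, 3:w, 4:w, 5:z, 7:u, 8:z, 9:z, 10:w, 11:w, 12:w, 13:w, 14:z, 15:z edges: (0,1,e); (0,9,e); (0,12,e); (1,9,e); (3,13,e); (4,1,e); (4,3,e); (4,5,e); (4,11,e); (5,0,e); (7,5,e); (7,10,e); (10,1,e); (12,0,e); (12,7,e); (13,7,e)
step 2: rule r2; match: 0->7, 1->10; deleted nodes (none); deleted edges (none); added nodes 16, 17; added edges (none); result: nodes: 0:z, 1:v, 3:w, 4:w, 5:z, 7:u, 8:z, 9:z, 10:w, 11:w, 12:w, 13:w, 14:z, 15:z, 16:z, 17:z edges: (0,1,e); (0,9,e); (0,12,e); (1,9,e); (3,13,e); (4,1,e); (4,3,e); (4,5,e); (4,11,e); (5,0,e); (7,5,e); (7,10,e); (10,1,e); (12,0,e); (12,7,e); (13,7,e)
step 3: rule r2; match: 0->7, 1->10; deleted nodes (none); deleted edges (none); added nodes 18, 19; added edges (none); result: nodes: 0:z, 1:v, 3:w, 4:w, 5:z, 7:u, 8:z, 9:z, 10:w, 11:w, 12:w, 13:w, 14:z, 15:z, 16:z, 17:z, 18:z, 19:z edges: (0,1,e); (0,9,e); (0,12,e); (1,9,e); (3,13,e); (4,1,e); (4,3,e); (4,5,e); (4,11,e); (5,0,e); (7,5,e); (7,10,e); (10,1,e); (12,0,e); (12,7,e); (13,7,e)
final:
nodes: 0:z, 1:v, 3:w, 4:w, 5:z, 7:u, 8:z, 9:z, 10:w, 11:w, 12:w, 13:w, 14:z, 15:z, 16:z, 17:z, 18:z, 19:z
edges: (0,1,e); (0,9,e); (0,12,e); (1,9,e); (3,13,e); (4,1,e); (4,3,e); (4,5,e); (4,11,e); (5,0,e); (7,5,e); (7,10,e); (10,1,e); (12,0,e); (12,7,e); (13,7,e)


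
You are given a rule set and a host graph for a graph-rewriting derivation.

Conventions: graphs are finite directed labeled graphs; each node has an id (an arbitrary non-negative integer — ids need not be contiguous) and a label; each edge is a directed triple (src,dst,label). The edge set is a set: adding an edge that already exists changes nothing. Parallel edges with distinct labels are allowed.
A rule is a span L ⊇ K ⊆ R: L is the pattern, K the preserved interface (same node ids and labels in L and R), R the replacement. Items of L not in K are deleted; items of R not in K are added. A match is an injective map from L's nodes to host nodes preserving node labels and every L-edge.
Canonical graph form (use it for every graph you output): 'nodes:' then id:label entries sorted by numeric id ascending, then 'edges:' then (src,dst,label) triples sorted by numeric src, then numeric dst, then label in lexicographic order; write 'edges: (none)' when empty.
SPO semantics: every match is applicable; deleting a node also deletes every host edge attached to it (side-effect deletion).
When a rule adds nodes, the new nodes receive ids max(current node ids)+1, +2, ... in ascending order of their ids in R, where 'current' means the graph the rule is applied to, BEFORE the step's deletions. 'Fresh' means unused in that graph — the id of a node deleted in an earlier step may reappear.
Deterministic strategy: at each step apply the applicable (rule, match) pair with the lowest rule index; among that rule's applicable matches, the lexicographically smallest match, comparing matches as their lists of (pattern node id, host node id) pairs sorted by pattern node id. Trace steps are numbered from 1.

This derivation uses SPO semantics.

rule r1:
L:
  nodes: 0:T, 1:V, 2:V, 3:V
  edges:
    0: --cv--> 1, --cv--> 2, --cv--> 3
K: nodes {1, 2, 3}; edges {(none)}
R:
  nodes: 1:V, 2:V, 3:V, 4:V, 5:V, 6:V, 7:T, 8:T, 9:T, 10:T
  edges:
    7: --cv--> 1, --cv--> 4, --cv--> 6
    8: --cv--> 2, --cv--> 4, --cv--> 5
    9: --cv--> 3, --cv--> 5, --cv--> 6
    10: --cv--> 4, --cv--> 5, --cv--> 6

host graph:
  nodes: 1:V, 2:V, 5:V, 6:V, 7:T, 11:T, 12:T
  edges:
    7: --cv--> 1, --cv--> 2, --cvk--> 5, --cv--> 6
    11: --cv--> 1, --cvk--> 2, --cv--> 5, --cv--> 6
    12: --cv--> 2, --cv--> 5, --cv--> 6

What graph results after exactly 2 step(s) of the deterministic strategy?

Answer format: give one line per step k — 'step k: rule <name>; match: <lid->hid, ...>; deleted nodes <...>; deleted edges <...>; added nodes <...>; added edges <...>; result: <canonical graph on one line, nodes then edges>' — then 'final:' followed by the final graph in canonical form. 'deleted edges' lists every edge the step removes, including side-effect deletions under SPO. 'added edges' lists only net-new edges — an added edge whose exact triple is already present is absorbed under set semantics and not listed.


step 1: rule r1; match: 0->7, 1->1, 2->2, 3->6; deleted nodes 7; deleted edges (7,1,cv); (7,2,cv); (7,5,cvk); (7,6,cv); added nodes 13, 14, 15, 16, 17, 18, 19; added edges (16,1,cv); (16,13,cv); (16,15,cv); (17,2,cv); (17,13,cv); (17,14,cv); (18,6,cv); (18,14,cv); (18,15,cv); (19,13,cv); (19,14,cv); (19,15,cv); result: nodes: 1:V, 2:V, 5:V, 6:V, 11:T, 12:T, 13:V, 14:V, 15:V, 16:T, 17:T, 18:T, 19:T edges: (11,1,cv); (11,2,cvk); (11,5,cv); (11,6,cv); (12,2,cv); (12,5,cv); (12,6,cv); (16,1,cv); (16,13,cv); (16,15,cv); (17,2,cv); (17,13,cv); (17,14,cv); (18,6,cv); (18,14,cv); (18,15,cv); (19,13,cv); (19,14,cv); (19,15,cv)
step 2: rule r1; match: 0->11, 1->1, 2->5, 3->6; deleted nodes 11; deleted edges (11,1,cv); (11,2,cvk); (11,5,cv); (11,6,cv); added nodes 20, 21, 22, 23, 24, 25, 26; added edges (23,1,cv); (23,20,cv); (23,22,cv); (24,5,cv); (24,20,cv); (24,21,cv); (25,6,cv); (25,21,cv); (25,22,cv); (26,20,cv); (26,21,cv); (26,22,cv); result: nodes: 1:V, 2:V, 5:V, 6:V, 12:T, 13:V, 14:V, 15:V, 16:T, 17:T, 18:T, 19:T, 20:V, 21:V, 22:V, 23:T, 24:T, 25:T, 26:T edges: (12,2,cv); (12,5,cv); (12,6,cv); (16,1,cv); (16,13,cv); (16,15,cv); (17,2,cv); (17,13,cv); (17,14,cv); (18,6,cv); (18,14,cv); (18,15,cv); (19,13,cv); (19,14,cv); (19,15,cv); (23,1,cv); (23,20,cv); (23,22,cv); (24,5,cv); (24,20,cv); (24,21,cv); (25,6,cv); (25,21,cv); (25,22,cv); (26,20,cv); (26,21,cv); (26,22,cv)
final:
nodes: 1:V, 2:V, 5:V, 6:V, 12:T, 13:V, 14:V, 15:V, 16:T, 17:T, 18:T, 19:T, 20:V, 21:V, 22:V, 23:T, 24:T, 25:T, 26:T
edges: (12,2,cv); (12,5,cv); (12,6,cv); (16,1,cv); (16,13,cv); (16,15,cv); (17,2,cv); (17,13,cv); (17,14,cv); (18,6,cv); (18,14,cv); (18,15,cv); (19,13,cv); (19,14,cv); (19,15,cv); (23,1,cv); (23,20,cv); (23,22,cv); (24,5,cv); (24,20,cv); (24,21,cv); (25,6,cv); (25,21,cv); (25,22,cv); (26,20,cv); (26,21,cv); (26,22,cv)


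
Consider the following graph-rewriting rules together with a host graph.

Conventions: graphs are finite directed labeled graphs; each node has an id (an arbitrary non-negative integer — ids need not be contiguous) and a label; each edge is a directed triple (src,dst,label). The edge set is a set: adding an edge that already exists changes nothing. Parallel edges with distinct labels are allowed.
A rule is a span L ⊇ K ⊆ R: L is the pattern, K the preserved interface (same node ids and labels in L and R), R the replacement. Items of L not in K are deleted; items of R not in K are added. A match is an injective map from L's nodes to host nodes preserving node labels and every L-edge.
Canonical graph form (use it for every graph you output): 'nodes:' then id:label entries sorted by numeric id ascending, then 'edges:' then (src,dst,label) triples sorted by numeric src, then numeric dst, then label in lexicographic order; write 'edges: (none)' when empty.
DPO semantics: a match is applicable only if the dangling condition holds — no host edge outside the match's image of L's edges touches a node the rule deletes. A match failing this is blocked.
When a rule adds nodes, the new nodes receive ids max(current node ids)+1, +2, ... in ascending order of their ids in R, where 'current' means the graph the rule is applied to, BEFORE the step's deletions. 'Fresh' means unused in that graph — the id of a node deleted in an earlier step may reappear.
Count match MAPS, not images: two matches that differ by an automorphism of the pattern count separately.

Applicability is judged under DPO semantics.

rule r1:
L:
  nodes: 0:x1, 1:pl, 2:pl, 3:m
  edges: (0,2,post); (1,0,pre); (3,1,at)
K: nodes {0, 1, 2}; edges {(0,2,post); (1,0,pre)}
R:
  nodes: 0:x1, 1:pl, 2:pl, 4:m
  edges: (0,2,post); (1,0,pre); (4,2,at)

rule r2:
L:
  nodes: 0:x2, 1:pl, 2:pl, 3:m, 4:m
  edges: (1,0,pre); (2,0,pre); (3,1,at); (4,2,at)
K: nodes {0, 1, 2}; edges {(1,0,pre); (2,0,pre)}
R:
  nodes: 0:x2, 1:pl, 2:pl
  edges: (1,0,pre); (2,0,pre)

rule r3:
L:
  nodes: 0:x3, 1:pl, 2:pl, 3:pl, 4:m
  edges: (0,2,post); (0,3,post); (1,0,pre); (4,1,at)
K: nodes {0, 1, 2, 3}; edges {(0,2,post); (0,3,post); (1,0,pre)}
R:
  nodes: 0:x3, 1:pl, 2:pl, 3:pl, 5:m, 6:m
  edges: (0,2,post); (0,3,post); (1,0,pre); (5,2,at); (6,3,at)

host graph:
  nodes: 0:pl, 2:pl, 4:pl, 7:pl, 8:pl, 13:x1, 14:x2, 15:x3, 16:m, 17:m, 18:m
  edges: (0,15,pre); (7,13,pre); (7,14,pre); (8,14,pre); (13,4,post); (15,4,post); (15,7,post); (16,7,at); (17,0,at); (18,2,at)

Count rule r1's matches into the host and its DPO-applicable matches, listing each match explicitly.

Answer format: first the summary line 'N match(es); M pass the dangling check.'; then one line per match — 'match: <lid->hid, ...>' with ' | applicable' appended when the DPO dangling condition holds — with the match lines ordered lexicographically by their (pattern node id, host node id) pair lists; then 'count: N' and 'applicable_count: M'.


1 match(es); 1 pass the dangling check.
match: 0->13, 1->7, 2->4, 3->16 | applicable
count: 1
applicable_count: 1


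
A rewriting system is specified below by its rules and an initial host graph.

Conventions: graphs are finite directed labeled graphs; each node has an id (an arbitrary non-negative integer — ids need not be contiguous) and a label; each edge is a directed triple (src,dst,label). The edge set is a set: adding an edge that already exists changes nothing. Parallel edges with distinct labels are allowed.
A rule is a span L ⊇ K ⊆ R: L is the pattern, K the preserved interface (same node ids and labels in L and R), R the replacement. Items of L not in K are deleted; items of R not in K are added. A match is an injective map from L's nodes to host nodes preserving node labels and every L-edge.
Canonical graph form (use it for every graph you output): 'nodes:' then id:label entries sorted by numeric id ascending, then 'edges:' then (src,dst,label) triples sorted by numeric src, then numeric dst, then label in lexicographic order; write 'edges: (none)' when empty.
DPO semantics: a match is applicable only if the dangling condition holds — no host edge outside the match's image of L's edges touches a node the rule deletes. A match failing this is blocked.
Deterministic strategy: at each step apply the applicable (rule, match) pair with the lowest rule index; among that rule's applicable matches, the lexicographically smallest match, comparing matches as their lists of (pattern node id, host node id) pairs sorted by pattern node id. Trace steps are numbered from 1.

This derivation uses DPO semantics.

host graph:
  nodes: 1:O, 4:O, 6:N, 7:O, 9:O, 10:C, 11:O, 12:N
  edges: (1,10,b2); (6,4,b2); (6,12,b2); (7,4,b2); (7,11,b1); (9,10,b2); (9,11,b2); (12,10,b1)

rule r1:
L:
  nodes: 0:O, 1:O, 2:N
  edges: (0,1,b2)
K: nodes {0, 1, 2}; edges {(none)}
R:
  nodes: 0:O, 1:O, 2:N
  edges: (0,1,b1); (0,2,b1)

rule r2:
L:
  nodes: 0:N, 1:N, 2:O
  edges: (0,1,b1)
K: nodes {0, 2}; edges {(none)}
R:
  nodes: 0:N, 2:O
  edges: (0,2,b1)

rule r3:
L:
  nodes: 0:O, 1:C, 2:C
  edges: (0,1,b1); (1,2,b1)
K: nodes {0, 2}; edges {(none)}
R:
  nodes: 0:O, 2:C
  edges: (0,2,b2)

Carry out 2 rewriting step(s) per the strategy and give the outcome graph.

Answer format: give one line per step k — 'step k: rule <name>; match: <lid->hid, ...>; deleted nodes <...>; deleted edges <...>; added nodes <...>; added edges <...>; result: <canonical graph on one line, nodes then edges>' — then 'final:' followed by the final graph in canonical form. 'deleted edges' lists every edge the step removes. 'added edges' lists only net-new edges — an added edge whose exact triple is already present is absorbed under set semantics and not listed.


step 1: rule r1; match: 0->7, 1->4, 2->6; deleted nodes (none); deleted edges (7,4,b2); added nodes (none); added edges (7,4,b1); (7,6,b1); result: nodes: 1:O, 4:O, 6:N, 7:O, 9:O, 10:C, 11:O, 12:N edges: (1,10,b2); (6,4,b2); (6,12,b2); (7,4,b1); (7,6,b1); (7,11,b1); (9,10,b2); (9,11,b2); (12,10,b1)
step 2: rule r1; match: 0->9, 1->11, 2->6; deleted nodes (none); deleted edges (9,11,b2); added nodes (none); added edges (9,6,b1); (9,11,b1); result: nodes: 1:O, 4:O, 6:N, 7:O, 9:O, 10:C, 11:O, 12:N edges: (1,10,b2); (6,4,b2); (6,12,b2); (7,4,b1); (7,6,b1); (7,11,b1); (9,6,b1); (9,10,b2); (9,11,b1); (12,10,b1)
final:
nodes: 1:O, 4:O, 6:N, 7:O, 9:O, 10:C, 11:O, 12:N
edges: (1,10,b2); (6,4,b2); (6,12,b2); (7,4,b1); (7,6,b1); (7,11,b1); (9,6,b1); (9,10,b2); (9,11,b1); (12,10,b1)


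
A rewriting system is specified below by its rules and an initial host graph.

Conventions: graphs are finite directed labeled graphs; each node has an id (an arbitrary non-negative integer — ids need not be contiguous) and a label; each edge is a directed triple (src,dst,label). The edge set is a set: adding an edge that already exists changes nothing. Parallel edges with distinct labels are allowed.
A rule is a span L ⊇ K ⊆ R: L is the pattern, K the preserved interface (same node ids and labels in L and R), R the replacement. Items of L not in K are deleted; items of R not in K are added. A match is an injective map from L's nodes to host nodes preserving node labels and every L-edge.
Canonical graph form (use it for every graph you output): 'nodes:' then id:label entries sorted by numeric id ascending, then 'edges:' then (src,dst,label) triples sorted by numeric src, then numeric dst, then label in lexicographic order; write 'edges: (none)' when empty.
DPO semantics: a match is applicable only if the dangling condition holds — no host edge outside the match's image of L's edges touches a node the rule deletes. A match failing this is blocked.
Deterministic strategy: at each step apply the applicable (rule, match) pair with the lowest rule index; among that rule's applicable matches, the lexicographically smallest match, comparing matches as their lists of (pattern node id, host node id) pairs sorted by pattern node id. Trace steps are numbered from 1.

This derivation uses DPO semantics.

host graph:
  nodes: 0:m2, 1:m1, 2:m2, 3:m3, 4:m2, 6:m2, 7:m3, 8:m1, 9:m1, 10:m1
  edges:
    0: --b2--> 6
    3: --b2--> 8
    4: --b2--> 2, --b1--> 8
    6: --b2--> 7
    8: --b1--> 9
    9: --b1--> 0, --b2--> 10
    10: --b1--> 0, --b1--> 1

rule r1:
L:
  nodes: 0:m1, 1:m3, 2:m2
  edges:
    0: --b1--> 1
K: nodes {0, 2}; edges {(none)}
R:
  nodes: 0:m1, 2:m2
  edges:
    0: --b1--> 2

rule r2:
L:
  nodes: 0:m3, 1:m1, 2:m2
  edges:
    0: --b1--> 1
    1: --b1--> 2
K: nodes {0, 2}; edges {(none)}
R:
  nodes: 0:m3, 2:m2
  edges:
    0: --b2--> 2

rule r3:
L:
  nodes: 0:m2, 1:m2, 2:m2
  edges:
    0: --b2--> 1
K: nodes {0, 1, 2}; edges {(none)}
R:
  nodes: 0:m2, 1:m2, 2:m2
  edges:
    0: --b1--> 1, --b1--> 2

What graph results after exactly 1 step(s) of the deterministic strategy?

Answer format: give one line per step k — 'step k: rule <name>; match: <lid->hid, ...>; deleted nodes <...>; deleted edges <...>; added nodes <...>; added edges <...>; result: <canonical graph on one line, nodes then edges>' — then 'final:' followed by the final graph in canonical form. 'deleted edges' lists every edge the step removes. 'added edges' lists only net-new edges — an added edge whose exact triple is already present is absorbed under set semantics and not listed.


step 1: rule r3; match: 0->0, 1->6, 2->2; deleted nodes (none); deleted edges (0,6,b2); added nodes (none); added edges (0,2,b1); (0,6,b1); result: nodes: 0:m2, 1:m1, 2:m2, 3:m3, 4:m2, 6:m2, 7:m3, 8:m1, 9:m1, 10:m1 edges: (0,2,b1); (0,6,b1); (3,8,b2); (4,2,b2); (4,8,b1); (6,7,b2); (8,9,b1); (9,0,b1); (9,10,b2); (10,0,b1); (10,1,b1)
final:
nodes: 0:m2, 1:m1, 2:m2, 3:m3, 4:m2, 6:m2, 7:m3, 8:m1, 9:m1, 10:m1
edges: (0,2,b1); (0,6,b1); (3,8,b2); (4,2,b2); (4,8,b1); (6,7,b2); (8,9,b1); (9,0,b1); (9,10,b2); (10,0,b1); (10,1,b1)


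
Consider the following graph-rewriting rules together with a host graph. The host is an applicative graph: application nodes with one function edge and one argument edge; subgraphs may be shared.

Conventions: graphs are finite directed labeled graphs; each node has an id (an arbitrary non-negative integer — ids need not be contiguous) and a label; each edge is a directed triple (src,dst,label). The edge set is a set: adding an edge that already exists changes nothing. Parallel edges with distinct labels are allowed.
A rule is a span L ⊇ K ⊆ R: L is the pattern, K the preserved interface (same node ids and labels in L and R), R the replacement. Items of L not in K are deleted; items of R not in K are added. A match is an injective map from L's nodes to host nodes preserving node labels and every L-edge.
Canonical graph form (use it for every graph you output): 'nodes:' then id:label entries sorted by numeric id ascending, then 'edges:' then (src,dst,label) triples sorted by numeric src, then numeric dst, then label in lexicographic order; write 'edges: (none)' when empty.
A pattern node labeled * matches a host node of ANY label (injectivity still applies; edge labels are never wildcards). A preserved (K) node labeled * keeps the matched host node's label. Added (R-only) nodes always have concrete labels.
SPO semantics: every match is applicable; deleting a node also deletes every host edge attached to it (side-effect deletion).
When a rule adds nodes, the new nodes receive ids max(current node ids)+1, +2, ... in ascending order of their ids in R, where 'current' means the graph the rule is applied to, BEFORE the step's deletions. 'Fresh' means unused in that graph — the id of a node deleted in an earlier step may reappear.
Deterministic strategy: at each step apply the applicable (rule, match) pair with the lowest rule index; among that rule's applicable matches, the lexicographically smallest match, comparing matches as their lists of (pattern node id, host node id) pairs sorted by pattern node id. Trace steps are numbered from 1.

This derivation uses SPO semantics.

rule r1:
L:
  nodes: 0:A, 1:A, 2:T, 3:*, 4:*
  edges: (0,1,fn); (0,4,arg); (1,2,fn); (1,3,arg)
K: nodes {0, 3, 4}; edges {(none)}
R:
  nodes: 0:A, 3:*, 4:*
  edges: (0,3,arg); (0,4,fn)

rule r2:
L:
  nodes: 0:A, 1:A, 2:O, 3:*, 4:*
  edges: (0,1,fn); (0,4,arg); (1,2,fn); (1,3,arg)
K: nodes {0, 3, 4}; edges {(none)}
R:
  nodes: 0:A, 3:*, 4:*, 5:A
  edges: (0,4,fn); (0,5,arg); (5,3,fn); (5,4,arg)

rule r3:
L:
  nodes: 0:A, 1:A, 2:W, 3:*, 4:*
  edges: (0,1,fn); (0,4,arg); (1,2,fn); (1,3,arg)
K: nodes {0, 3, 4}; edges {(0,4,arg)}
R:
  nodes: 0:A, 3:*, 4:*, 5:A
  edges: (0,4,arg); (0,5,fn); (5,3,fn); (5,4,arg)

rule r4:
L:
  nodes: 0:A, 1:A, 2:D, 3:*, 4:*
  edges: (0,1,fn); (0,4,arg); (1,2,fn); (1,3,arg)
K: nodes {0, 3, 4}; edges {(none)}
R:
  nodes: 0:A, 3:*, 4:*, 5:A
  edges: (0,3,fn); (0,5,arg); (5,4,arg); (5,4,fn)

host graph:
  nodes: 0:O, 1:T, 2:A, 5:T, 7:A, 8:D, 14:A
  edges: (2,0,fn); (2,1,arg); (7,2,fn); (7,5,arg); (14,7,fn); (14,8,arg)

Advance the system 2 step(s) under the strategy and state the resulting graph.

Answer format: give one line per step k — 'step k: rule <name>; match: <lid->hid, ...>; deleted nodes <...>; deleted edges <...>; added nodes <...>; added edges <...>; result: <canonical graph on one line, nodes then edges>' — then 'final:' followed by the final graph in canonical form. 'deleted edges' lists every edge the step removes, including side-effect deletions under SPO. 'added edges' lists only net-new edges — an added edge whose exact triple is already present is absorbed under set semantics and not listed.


step 1: rule r2; match: 0->7, 1->2, 2->0, 3->1, 4->5; deleted nodes 0, 2; deleted edges (2,0,fn); (2,1,arg); (7,2,fn); (7,5,arg); added nodes 15; added edges (7,5,fn); (7,15,arg); (15,1,fn); (15,5,arg); result: nodes: 1:T, 5:T, 7:A, 8:D, 14:A, 15:A edges: (7,5,fn); (7,15,arg); (14,7,fn); (14,8,arg); (15,1,fn); (15,5,arg)
step 2: rule r1; match: 0->14, 1->7, 2->5, 3->15, 4->8; deleted nodes 5, 7; deleted edges (7,5,fn); (7,15,arg); (14,7,fn); (14,8,arg); (15,5,arg); added nodes (none); added edges (14,8,fn); (14,15,arg); result: nodes: 1:T, 8:D, 14:A, 15:A edges: (14,8,fn); (14,15,arg); (15,1,fn)
final:
nodes: 1:T, 8:D, 14:A, 15:A
edges: (14,8,fn); (14,15,arg); (15,1,fn)


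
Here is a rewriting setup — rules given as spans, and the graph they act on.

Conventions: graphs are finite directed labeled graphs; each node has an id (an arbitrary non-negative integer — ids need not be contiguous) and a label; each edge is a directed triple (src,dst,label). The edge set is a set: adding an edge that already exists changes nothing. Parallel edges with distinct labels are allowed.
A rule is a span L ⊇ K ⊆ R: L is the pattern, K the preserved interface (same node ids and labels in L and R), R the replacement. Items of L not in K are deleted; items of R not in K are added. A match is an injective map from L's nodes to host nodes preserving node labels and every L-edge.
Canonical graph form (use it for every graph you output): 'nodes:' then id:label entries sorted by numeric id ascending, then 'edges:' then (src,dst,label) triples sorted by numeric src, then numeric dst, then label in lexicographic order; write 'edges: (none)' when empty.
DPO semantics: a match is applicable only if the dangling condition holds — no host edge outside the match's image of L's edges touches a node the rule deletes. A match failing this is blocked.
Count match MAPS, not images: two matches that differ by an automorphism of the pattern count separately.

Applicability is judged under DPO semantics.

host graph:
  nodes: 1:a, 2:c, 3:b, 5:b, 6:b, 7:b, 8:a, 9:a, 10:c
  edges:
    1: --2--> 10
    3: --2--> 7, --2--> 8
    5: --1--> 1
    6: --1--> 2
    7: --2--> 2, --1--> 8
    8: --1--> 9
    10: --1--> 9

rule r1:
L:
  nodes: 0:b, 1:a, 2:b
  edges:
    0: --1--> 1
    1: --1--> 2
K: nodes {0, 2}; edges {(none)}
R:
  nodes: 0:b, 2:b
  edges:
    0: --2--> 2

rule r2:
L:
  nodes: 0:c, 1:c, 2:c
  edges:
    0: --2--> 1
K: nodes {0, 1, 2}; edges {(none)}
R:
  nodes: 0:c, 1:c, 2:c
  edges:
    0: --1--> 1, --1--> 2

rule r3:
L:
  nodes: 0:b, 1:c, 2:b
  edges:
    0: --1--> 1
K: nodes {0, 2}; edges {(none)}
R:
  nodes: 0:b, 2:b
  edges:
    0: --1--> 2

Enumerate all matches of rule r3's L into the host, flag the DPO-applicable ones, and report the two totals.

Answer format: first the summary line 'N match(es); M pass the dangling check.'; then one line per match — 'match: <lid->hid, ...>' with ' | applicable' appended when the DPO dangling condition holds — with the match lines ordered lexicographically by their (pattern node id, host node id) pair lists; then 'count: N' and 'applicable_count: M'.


3 match(es); 0 pass the dangling check.
match: 0->6, 1->2, 2->3
match: 0->6, 1->2, 2->5
match: 0->6, 1->2, 2->7
count: 3
applicable_count: 0


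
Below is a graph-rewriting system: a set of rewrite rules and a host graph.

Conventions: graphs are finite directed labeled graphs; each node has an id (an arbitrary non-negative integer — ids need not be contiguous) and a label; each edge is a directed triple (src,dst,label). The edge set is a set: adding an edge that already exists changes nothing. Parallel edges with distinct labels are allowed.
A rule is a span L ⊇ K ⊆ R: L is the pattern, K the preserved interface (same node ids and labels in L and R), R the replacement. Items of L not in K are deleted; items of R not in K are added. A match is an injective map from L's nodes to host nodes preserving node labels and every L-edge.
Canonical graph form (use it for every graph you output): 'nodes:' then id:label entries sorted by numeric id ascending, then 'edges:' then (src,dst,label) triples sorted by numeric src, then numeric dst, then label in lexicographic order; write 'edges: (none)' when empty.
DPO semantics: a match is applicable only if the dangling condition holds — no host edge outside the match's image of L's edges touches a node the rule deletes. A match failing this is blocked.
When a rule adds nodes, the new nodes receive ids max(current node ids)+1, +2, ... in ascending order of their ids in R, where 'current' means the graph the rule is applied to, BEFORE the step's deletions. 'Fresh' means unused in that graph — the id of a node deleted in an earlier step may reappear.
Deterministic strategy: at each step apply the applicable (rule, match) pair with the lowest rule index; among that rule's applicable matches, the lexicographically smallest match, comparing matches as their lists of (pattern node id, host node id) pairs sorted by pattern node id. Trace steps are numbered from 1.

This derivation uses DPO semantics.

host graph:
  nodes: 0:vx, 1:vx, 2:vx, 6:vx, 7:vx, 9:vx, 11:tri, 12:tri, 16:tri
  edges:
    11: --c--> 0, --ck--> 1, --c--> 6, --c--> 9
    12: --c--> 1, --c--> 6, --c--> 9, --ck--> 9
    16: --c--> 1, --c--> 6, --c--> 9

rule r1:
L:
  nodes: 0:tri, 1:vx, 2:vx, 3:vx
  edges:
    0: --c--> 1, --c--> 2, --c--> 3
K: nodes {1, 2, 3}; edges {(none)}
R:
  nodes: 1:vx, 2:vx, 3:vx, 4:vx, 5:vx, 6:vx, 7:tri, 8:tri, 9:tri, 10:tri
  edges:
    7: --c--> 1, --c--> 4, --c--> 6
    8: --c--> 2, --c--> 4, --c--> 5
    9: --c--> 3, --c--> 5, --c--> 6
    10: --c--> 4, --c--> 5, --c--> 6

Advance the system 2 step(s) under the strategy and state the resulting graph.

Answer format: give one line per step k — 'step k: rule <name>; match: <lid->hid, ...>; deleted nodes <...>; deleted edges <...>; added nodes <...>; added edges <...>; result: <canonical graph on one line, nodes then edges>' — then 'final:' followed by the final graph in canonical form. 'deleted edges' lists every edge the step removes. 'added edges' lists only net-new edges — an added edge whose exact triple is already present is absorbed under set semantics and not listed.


step 1: rule r1; match: 0->16, 1->1, 2->6, 3->9; deleted nodes 16; deleted edges (16,1,c); (16,6,c); (16,9,c); added nodes 17, 18, 19, 20, 21, 22, 23; added edges (20,1,c); (20,17,c); (20,19,c); (21,6,c); (21,17,c); (21,18,c); (22,9,c); (22,18,c); (22,19,c); (23,17,c); (23,18,c); (23,19,c); result: nodes: 0:vx, 1:vx, 2:vx, 6:vx, 7:vx, 9:vx, 11:tri, 12:tri, 17:vx, 18:vx, 19:vx, 20:tri, 21:tri, 22:tri, 23:tri edges: (11,0,c); (11,1,ck); (11,6,c); (11,9,c); (12,1,c); (12,6,c); (12,9,c); (12,9,ck); (20,1,c); (20,17,c); (20,19,c); (21,6,c); (21,17,c); (21,18,c); (22,9,c); (22,18,c); (22,19,c); (23,17,c); (23,18,c); (23,19,c)
step 2: rule r1; match: 0->20, 1->1, 2->17, 3->19; deleted nodes 20; deleted edges (20,1,c); (20,17,c); (20,19,c); added nodes 24, 25, 26, 27, 28, 29, 30; added edges (27,1,c); (27,24,c); (27,26,c); (28,17,c); (28,24,c); (28,25,c); (29,19,c); (29,25,c); (29,26,c); (30,24,c); (30,25,c); (30,26,c); result: nodes: 0:vx, 1:vx, 2:vx, 6:vx, 7:vx, 9:vx, 11:tri, 12:tri, 17:vx, 18:vx, 19:vx, 21:tri, 22:tri, 23:tri, 24:vx, 25:vx, 26:vx, 27:tri, 28:tri, 29:tri, 30:tri edges: (11,0,c); (11,1,ck); (11,6,c); (11,9,c); (12,1,c); (12,6,c); (12,9,c); (12,9,ck); (21,6,c); (21,17,c); (21,18,c); (22,9,c); (22,18,c); (22,19,c); (23,17,c); (23,18,c); (23,19,c); (27,1,c); (27,24,c); (27,26,c); (28,17,c); (28,24,c); (28,25,c); (29,19,c); (29,25,c); (29,26,c); (30,24,c); (30,25,c); (30,26,c)
final:
nodes: 0:vx, 1:vx, 2:vx, 6:vx, 7:vx, 9:vx, 11:tri, 12:tri, 17:vx, 18:vx, 19:vx, 21:tri, 22:tri, 23:tri, 24:vx, 25:vx, 26:vx, 27:tri, 28:tri, 29:tri, 30:tri
edges: (11,0,c); (11,1,ck); (11,6,c); (11,9,c); (12,1,c); (12,6,c); (12,9,c); (12,9,ck); (21,6,c); (21,17,c); (21,18,c); (22,9,c); (22,18,c); (22,19,c); (23,17,c); (23,18,c); (23,19,c); (27,1,c); (27,24,c); (27,26,c); (28,17,c); (28,24,c); (28,25,c); (29,19,c); (29,25,c); (29,26,c); (30,24,c); (30,25,c); (30,26,c)
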